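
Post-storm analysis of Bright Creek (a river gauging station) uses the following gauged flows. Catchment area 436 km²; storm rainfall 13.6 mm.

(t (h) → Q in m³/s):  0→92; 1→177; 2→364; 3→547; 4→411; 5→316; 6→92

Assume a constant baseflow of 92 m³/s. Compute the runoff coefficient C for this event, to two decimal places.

C ≈ 0.82

ΣQ_DR = 1355 m³/s; V = ΣQ_DR·Δt = 4.878 × 10^6 m³.
Runoff depth d = V / A = 11.19 mm.
C = d / P = 11.19 / 13.6 = 0.82.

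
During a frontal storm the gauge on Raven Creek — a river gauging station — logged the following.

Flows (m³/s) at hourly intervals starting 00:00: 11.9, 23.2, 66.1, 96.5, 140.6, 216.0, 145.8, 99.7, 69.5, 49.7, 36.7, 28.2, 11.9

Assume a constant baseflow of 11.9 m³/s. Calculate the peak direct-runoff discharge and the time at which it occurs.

Q_p = 204.1 m³/s at t = 05:00

Subtracting baseflow gives direct-runoff ordinates: 0.0, 11.3, 54.2, 84.6, 128.7, 204.1, 133.9, 87.8, 57.6, 37.8, 24.8, 16.3, 0.0 m³/s.
The maximum is 204.1 m³/s, occurring at the reading for t = 05:00.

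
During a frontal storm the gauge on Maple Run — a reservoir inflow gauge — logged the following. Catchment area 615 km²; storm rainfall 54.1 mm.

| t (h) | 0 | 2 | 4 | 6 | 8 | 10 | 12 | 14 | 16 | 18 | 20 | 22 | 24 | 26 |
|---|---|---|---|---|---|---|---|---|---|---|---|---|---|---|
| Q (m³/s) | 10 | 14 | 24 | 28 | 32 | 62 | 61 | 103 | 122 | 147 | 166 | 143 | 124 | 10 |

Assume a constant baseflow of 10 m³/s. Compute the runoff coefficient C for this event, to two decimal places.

ΣQ_DR = 906.0 m³/s; V = ΣQ_DR·Δt = 6.523 × 10^6 m³.
Runoff depth d = V / A = 10.61 mm.
C = d / P = 10.61 / 54.1 = 0.20.

C ≈ 0.20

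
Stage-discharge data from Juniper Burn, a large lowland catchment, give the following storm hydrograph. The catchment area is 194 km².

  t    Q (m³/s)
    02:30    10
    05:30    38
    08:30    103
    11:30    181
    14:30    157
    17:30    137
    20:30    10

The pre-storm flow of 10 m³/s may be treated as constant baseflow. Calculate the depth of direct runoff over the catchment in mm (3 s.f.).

d ≈ 31.5 mm

Direct runoff: 0.0, 28.0, 93.0, 171.0, 147.0, 127.0, 0.0 m³/s; ΣQ_DR = 566.0 m³/s.
V = ΣQ_DR · Δt = 566.0 × 10800 s = 6.113 × 10^6 m³.
Over A = 194 km², depth = V / A = 31.5 mm.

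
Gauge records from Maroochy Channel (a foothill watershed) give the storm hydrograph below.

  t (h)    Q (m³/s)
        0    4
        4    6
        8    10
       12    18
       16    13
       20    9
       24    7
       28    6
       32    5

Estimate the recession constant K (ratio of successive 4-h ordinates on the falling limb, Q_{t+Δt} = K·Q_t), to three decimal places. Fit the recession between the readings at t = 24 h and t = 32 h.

K ≈ 0.845

Using the recession-limb readings at t = 24 h and t = 32 h: Q falls from 7 to 5 m³/s over 2 intervals.
K = (Q₂/Q₁)^(1/2) = (5/7)^(1/2) = 0.845.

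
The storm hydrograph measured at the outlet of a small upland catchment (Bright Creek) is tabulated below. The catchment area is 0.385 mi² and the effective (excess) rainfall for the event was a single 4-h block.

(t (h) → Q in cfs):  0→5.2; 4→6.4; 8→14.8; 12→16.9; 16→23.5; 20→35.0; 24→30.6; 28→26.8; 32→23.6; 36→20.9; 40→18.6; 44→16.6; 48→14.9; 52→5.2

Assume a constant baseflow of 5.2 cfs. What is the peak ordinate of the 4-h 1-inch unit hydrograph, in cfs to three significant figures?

Direct runoff: 0.0, 1.2, 9.6, 11.7, 18.3, 29.8, 25.4, 21.6, 18.4, 15.7, 13.4, 11.4, 9.7, 0.0 cfs; ΣQ_DR = 186.2 cfs, peak = 29.8 cfs.
Runoff depth d = ΣQ_DR·Δt / A = 186.2 × 14400 / (0.385 mi²) = 2.998 in.
The 1-inch UH is the DRH scaled by (1 in)/d, so U_p = 29.8 × 1/2.998 = 9.94 cfs.

U_p ≈ 9.94 cfs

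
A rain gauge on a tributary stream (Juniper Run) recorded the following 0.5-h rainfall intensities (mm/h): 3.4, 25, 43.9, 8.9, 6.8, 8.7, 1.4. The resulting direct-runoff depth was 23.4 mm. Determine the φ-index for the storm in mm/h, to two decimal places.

Only the 2 blocks with intensity above φ contribute runoff: 25, 43.9 mm/h.
Σ(I−φ)·Δt = d  ⇒  (25+43.9 − 2φ)·0.5 = 23.4
φ = (68.90 − 23.4/0.5) / 2 = 11.05 mm/h.

φ ≈ 11.05 mm/h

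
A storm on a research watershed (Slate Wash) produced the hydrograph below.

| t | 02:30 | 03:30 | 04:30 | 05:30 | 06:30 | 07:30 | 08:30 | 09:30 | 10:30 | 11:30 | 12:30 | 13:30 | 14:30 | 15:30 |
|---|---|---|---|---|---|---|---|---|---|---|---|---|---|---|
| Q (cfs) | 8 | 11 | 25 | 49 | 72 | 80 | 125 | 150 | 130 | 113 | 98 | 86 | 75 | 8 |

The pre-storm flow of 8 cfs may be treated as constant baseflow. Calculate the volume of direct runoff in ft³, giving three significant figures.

V ≈ 3.30 × 10^6 ft³

Direct-runoff ordinates (Q − Q_b): 0.0, 3.0, 17.0, 41.0, 64.0, 72.0, 117.0, 142.0, 122.0, 105.0, 90.0, 78.0, 67.0, 0.0 cfs.
ΣQ_DR = 918.0 cfs.
With Δt = 1 h = 3600 s, V = ΣQ_DR · Δt = 918.0 × 3600 = 3.30 × 10^6 ft³.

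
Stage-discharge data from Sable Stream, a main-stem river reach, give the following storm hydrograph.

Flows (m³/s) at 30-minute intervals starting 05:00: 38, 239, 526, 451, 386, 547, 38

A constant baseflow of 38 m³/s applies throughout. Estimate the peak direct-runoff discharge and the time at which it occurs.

Q_p = 509.0 m³/s at t = 07:30

Subtracting baseflow gives direct-runoff ordinates: 0.0, 201.0, 488.0, 413.0, 348.0, 509.0, 0.0 m³/s.
The maximum is 509.0 m³/s, occurring at the reading for t = 07:30.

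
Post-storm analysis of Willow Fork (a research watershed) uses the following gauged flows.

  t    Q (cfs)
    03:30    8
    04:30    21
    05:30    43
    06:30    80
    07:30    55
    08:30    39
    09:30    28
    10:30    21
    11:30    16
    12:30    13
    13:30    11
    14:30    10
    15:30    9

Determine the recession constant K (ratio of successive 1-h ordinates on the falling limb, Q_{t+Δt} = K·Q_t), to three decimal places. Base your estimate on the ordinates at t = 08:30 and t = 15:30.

K ≈ 0.811

Using the recession-limb readings at t = 08:30 and t = 15:30: Q falls from 39 to 9 cfs over 7 intervals.
K = (Q₂/Q₁)^(1/7) = (9/39)^(1/7) = 0.811.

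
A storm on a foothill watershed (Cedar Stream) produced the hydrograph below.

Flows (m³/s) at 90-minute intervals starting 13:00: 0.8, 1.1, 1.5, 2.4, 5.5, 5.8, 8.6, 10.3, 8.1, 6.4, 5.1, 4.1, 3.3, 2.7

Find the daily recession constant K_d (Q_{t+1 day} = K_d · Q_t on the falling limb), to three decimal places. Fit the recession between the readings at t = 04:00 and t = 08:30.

K_d ≈ 0.034

Between t = 04:00 and t = 08:30 the flow falls from 5.1 to 2.7 m³/s over 3×1.5 h = 4.5 h.
Per-interval ratio K = (2.7/5.1)^(1/3) = 0.8090; K_d = K^(24/1.5) = 0.034.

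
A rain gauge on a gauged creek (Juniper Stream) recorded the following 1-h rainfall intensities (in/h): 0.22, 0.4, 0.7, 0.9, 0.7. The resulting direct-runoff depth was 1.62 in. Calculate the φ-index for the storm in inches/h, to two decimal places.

Only the 4 blocks with intensity above φ contribute runoff: 0.4, 0.7, 0.9, 0.7 in/h.
Σ(I−φ)·Δt = d  ⇒  (0.4+0.7+0.9+0.7 − 4φ)·1 = 1.62
φ = (2.700 − 1.62/1) / 4 = 0.27 in/h.

φ ≈ 0.27 in/h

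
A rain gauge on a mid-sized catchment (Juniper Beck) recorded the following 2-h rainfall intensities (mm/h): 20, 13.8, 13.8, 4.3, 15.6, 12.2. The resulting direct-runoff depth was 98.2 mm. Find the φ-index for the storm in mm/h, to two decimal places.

Only the 5 blocks with intensity above φ contribute runoff: 20, 13.8, 13.8, 15.6, 12.2 mm/h.
Σ(I−φ)·Δt = d  ⇒  (20+13.8+13.8+15.6+12.2 − 5φ)·2 = 98.2
φ = (75.40 − 98.2/2) / 5 = 5.26 mm/h.

φ ≈ 5.26 mm/h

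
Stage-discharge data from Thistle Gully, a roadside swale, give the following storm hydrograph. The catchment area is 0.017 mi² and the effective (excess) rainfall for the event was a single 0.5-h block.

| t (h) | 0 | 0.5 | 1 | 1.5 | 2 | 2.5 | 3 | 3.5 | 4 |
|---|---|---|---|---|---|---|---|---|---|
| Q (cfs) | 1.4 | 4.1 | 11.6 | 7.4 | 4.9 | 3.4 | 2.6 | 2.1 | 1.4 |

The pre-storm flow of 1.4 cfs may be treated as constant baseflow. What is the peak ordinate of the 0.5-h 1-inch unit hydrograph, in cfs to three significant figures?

U_p ≈ 8.51 cfs

Direct runoff: 0.0, 2.7, 10.2, 6.0, 3.5, 2.0, 1.2, 0.7, 0.0 cfs; ΣQ_DR = 26.30 cfs, peak = 10.2 cfs.
Runoff depth d = ΣQ_DR·Δt / A = 26.30 × 1800 / (0.017 mi²) = 1.199 in.
The 1-inch UH is the DRH scaled by (1 in)/d, so U_p = 10.2 × 1/1.199 = 8.51 cfs.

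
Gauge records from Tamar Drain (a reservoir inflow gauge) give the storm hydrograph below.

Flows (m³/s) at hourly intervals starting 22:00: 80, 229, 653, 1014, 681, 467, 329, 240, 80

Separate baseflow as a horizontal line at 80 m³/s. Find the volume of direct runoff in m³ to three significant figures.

Direct-runoff ordinates (Q − Q_b): 0.0, 149.0, 573.0, 934.0, 601.0, 387.0, 249.0, 160.0, 0.0 m³/s.
ΣQ_DR = 3053 m³/s.
With Δt = 1 h = 3600 s, V = ΣQ_DR · Δt = 3053 × 3600 = 1.10 × 10^7 m³.

V ≈ 1.10 × 10^7 m³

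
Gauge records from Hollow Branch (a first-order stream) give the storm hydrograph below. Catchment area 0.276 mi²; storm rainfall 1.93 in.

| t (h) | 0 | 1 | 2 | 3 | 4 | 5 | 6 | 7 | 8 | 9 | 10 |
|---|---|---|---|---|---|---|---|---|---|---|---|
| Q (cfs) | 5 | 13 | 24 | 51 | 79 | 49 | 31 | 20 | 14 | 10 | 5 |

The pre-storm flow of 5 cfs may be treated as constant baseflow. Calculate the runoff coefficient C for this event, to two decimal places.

C ≈ 0.72

ΣQ_DR = 246.0 cfs; V = ΣQ_DR·Δt = 8.856 × 10^5 ft³.
Runoff depth d = V / A = 1.381 in.
C = d / P = 1.381 / 1.93 = 0.72.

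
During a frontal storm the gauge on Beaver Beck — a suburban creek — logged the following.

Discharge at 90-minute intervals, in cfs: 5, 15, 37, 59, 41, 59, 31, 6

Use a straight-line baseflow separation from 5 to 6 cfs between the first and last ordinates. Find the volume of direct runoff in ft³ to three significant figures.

V ≈ 1.13 × 10^6 ft³

Direct-runoff ordinates (Q − Q_b): 0.00, 9.86, 31.71, 53.57, 35.43, 53.29, 25.14, 0.00 cfs.
ΣQ_DR = 209.0 cfs.
With Δt = 1.5 h = 5400 s, V = ΣQ_DR · Δt = 209.0 × 5400 = 1.13 × 10^6 ft³.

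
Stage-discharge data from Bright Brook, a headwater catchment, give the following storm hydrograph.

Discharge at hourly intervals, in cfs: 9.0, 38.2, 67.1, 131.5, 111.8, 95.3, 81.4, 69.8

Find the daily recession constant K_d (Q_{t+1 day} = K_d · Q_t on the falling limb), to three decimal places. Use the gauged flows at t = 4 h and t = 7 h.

K_d ≈ 0.023

Between t = 4 h and t = 7 h the flow falls from 111.8 to 69.8 cfs over 3×1 h = 3 h.
Per-interval ratio K = (69.8/111.8)^(1/3) = 0.8547; K_d = K^(24/1) = 0.023.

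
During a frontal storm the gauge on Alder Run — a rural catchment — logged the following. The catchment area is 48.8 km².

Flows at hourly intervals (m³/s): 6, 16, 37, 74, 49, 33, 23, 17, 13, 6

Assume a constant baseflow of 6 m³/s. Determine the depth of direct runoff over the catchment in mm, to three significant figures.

d ≈ 15.8 mm

Direct runoff: 0.0, 10.0, 31.0, 68.0, 43.0, 27.0, 17.0, 11.0, 7.0, 0.0 m³/s; ΣQ_DR = 214.0 m³/s.
V = ΣQ_DR · Δt = 214.0 × 3600 s = 7.704 × 10^5 m³.
Over A = 48.8 km², depth = V / A = 15.8 mm.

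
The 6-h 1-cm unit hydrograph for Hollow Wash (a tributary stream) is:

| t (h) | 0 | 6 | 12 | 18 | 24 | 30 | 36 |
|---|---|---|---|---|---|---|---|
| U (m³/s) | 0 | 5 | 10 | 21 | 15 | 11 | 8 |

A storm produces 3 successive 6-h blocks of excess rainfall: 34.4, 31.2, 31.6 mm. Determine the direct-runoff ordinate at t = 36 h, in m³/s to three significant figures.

By discrete convolution, Q_j = Σ (P_i / 10 mm) · U_{j−i}.
At t = 36 h (j=6): Q = (34.4/10)·8 + (31.2/10)·11 + (31.6/10)·15 = 109 m³/s.

Q ≈ 109 m³/s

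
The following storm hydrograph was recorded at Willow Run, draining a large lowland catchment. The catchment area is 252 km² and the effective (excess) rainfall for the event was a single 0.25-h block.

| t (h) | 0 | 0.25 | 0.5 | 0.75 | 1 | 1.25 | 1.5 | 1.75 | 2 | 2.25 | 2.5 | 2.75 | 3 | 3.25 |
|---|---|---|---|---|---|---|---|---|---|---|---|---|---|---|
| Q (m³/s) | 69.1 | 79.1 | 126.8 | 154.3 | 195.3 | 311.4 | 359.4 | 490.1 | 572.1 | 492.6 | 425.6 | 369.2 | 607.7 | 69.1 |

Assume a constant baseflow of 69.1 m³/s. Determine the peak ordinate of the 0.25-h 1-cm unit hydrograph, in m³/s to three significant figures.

Direct runoff: 0.0, 10.0, 57.7, 85.2, 126.2, 242.3, 290.3, 421.0, 503.0, 423.5, 356.5, 300.1, 538.6, 0.0 m³/s; ΣQ_DR = 3354 m³/s, peak = 538.6 m³/s.
Runoff depth d = ΣQ_DR·Δt / A = 3354 × 900 / (252 km²) = 11.98 mm.
The 1-cm UH is the DRH scaled by (10 mm)/d, so U_p = 538.6 × 10/11.98 = 450 m³/s.

U_p ≈ 450 m³/s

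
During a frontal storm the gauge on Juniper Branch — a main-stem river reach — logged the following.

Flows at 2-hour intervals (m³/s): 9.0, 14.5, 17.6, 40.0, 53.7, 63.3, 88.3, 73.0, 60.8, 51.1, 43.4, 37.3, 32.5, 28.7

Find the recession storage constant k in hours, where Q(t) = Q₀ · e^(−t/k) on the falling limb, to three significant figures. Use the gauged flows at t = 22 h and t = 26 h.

On the falling limb, Q drops from 37.3 to 28.7 m³/s between t = 22 h and t = 26 h (Δt = 4 h).
k = −Δt / ln(Q₂/Q₁) = −4 / ln(28.7/37.3) = 15.3 h.

k ≈ 15.3 h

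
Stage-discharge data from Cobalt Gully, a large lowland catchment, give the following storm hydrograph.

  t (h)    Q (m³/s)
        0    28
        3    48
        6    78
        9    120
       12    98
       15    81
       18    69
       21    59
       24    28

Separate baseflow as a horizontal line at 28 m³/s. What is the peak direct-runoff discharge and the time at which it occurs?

Subtracting baseflow gives direct-runoff ordinates: 0.0, 20.0, 50.0, 92.0, 70.0, 53.0, 41.0, 31.0, 0.0 m³/s.
The maximum is 92.0 m³/s, occurring at the reading for t = 9 h.

Q_p = 92.0 m³/s at t = 9 h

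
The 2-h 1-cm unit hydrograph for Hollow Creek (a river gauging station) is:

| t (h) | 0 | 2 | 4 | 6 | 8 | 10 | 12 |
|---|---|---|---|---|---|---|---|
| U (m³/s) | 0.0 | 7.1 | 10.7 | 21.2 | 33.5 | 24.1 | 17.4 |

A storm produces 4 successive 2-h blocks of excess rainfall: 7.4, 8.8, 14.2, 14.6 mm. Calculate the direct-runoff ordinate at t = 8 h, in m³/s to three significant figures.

Q ≈ 69.0 m³/s

By discrete convolution, Q_j = Σ (P_i / 10 mm) · U_{j−i}.
At t = 8 h (j=4): Q = (7.4/10)·33.5 + (8.8/10)·21.2 + (14.2/10)·10.7 + (14.6/10)·7.1 = 69.0 m³/s.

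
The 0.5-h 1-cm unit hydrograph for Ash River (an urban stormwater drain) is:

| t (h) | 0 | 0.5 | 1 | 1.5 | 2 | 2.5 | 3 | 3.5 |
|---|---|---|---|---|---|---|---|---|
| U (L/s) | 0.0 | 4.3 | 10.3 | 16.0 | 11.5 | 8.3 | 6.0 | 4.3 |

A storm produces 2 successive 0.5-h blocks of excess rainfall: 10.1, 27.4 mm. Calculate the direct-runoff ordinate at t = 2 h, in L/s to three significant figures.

Q ≈ 55.5 L/s

By discrete convolution, Q_j = Σ (P_i / 10 mm) · U_{j−i}.
At t = 2 h (j=4): Q = (10.1/10)·11.5 + (27.4/10)·16.0 = 55.5 L/s.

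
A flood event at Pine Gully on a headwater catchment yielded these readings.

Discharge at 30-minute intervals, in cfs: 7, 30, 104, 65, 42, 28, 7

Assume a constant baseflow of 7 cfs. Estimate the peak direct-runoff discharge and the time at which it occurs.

Q_p = 97.0 cfs at t = 1 h

Subtracting baseflow gives direct-runoff ordinates: 0.0, 23.0, 97.0, 58.0, 35.0, 21.0, 0.0 cfs.
The maximum is 97.0 cfs, occurring at the reading for t = 1 h.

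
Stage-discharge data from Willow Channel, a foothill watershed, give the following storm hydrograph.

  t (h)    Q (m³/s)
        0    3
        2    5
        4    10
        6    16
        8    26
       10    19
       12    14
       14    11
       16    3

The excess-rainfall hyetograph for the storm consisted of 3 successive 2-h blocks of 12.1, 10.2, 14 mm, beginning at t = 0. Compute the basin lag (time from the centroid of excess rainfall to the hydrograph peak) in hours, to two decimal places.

Centroid of excess rainfall: t_c = Σ P_i·t̄_i / ΣP_i = 3.1047 h (block centres at 1, 3, 5 h).
Hydrograph peak occurs at t = 8 h, so basin lag t_L = 8 − 3.1047 = 4.90 h.

t_L ≈ 4.90 h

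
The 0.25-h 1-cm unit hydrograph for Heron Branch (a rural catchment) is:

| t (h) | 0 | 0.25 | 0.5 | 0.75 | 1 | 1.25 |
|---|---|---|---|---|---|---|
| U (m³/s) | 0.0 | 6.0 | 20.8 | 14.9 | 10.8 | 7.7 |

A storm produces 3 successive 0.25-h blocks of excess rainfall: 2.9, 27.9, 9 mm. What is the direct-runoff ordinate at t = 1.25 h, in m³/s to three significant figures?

Q ≈ 45.8 m³/s

By discrete convolution, Q_j = Σ (P_i / 10 mm) · U_{j−i}.
At t = 1.25 h (j=5): Q = (2.9/10)·7.7 + (27.9/10)·10.8 + (9/10)·14.9 = 45.8 m³/s.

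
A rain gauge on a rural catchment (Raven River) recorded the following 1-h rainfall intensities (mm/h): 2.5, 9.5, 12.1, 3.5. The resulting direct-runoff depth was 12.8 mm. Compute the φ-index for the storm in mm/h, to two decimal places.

φ ≈ 4.40 mm/h

Only the 2 blocks with intensity above φ contribute runoff: 9.5, 12.1 mm/h.
Σ(I−φ)·Δt = d  ⇒  (9.5+12.1 − 2φ)·1 = 12.8
φ = (21.60 − 12.8/1) / 2 = 4.40 mm/h.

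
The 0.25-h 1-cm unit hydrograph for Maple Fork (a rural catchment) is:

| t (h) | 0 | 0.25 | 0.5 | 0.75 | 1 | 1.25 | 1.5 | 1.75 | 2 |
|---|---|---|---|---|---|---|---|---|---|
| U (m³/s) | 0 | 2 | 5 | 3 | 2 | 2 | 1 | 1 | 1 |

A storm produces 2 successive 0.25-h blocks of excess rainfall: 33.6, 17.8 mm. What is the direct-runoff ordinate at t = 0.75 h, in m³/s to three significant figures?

By discrete convolution, Q_j = Σ (P_i / 10 mm) · U_{j−i}.
At t = 0.75 h (j=3): Q = (33.6/10)·3 + (17.8/10)·5 = 19.0 m³/s.

Q ≈ 19.0 m³/s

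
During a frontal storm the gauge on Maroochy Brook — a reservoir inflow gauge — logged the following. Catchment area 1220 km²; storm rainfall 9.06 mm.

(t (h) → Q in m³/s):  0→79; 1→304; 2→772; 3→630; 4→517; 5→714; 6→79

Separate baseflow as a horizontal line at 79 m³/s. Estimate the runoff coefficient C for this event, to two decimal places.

C ≈ 0.83

ΣQ_DR = 2542 m³/s; V = ΣQ_DR·Δt = 9.151 × 10^6 m³.
Runoff depth d = V / A = 7.501 mm.
C = d / P = 7.501 / 9.06 = 0.83.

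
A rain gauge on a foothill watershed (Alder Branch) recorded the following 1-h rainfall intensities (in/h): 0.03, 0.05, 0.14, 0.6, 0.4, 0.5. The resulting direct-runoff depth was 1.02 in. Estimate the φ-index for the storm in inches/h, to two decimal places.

φ ≈ 0.16 in/h

Only the 3 blocks with intensity above φ contribute runoff: 0.6, 0.4, 0.5 in/h.
Σ(I−φ)·Δt = d  ⇒  (0.6+0.4+0.5 − 3φ)·1 = 1.02
φ = (1.500 − 1.02/1) / 3 = 0.16 in/h.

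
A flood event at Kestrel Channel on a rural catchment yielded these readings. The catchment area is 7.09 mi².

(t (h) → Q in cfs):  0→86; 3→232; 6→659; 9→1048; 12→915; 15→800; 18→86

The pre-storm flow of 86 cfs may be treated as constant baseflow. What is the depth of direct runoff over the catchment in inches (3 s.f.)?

d ≈ 2.11 in

Direct runoff: 0.0, 146.0, 573.0, 962.0, 829.0, 714.0, 0.0 cfs; ΣQ_DR = 3224 cfs.
V = ΣQ_DR · Δt = 3224 × 10800 s = 3.482 × 10^7 ft³.
Over A = 7.09 mi², depth = V / A = 2.11 in.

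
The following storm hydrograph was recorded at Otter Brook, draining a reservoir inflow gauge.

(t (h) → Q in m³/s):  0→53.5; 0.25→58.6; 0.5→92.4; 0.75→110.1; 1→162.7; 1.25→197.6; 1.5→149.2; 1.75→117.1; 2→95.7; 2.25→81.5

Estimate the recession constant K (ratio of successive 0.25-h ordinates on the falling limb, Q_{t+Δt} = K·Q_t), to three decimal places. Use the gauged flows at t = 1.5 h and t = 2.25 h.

K ≈ 0.817

Using the recession-limb readings at t = 1.5 h and t = 2.25 h: Q falls from 149.2 to 81.5 m³/s over 3 intervals.
K = (Q₂/Q₁)^(1/3) = (81.5/149.2)^(1/3) = 0.817.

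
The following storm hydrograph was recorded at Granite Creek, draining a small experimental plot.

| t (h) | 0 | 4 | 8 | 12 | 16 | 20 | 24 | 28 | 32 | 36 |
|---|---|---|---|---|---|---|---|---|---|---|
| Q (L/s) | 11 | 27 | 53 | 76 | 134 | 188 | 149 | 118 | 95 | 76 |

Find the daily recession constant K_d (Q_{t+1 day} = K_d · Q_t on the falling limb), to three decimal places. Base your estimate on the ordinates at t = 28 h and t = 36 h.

Between t = 28 h and t = 36 h the flow falls from 118 to 76 L/s over 2×4 h = 8 h.
Per-interval ratio K = (76/118)^(1/2) = 0.8025; K_d = K^(24/4) = 0.267.

K_d ≈ 0.267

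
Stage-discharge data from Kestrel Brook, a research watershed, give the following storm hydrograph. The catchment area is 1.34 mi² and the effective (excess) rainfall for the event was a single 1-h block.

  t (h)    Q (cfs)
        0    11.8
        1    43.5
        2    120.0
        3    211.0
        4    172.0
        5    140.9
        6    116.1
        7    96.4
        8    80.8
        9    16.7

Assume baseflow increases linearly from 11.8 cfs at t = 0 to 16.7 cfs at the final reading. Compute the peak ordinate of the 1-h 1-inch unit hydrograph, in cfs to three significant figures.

Direct runoff: 0.00, 31.16, 107.11, 197.57, 158.02, 126.38, 101.03, 80.79, 64.64, 0.00 cfs; ΣQ_DR = 866.7 cfs, peak = 197.57 cfs.
Runoff depth d = ΣQ_DR·Δt / A = 866.7 × 3600 / (1.34 mi²) = 1.002 in.
The 1-inch UH is the DRH scaled by (1 in)/d, so U_p = 197.57 × 1/1.002 = 197 cfs.

U_p ≈ 197 cfs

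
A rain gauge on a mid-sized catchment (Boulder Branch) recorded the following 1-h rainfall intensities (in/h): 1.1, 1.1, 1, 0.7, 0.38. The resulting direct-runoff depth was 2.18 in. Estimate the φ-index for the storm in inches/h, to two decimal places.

φ ≈ 0.43 in/h

Only the 4 blocks with intensity above φ contribute runoff: 1.1, 1.1, 1, 0.7 in/h.
Σ(I−φ)·Δt = d  ⇒  (1.1+1.1+1+0.7 − 4φ)·1 = 2.18
φ = (3.900 − 2.18/1) / 4 = 0.43 in/h.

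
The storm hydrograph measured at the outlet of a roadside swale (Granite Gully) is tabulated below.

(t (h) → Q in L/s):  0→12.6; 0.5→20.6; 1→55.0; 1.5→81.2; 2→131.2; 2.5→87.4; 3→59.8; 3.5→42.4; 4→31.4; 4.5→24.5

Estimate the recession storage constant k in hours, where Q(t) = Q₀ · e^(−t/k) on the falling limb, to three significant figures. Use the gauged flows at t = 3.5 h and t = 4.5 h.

On the falling limb, Q drops from 42.4 to 24.5 L/s between t = 3.5 h and t = 4.5 h (Δt = 1 h).
k = −Δt / ln(Q₂/Q₁) = −1 / ln(24.5/42.4) = 1.82 h.

k ≈ 1.82 h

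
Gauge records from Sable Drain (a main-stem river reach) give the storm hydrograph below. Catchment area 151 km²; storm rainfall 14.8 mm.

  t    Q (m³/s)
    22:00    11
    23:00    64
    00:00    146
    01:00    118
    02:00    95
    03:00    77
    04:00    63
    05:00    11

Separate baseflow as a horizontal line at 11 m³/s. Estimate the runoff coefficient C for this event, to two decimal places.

ΣQ_DR = 497.0 m³/s; V = ΣQ_DR·Δt = 1.789 × 10^6 m³.
Runoff depth d = V / A = 11.85 mm.
C = d / P = 11.85 / 14.8 = 0.80.

C ≈ 0.80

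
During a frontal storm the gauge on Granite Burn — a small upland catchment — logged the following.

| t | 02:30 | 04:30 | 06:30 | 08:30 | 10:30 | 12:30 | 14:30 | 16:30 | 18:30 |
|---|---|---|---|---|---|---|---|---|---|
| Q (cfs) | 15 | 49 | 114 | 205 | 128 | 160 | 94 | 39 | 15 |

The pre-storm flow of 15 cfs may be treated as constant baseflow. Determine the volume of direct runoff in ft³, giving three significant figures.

V ≈ 4.92 × 10^6 ft³

Direct-runoff ordinates (Q − Q_b): 0.0, 34.0, 99.0, 190.0, 113.0, 145.0, 79.0, 24.0, 0.0 cfs.
ΣQ_DR = 684.0 cfs.
With Δt = 2 h = 7200 s, V = ΣQ_DR · Δt = 684.0 × 7200 = 4.92 × 10^6 ft³.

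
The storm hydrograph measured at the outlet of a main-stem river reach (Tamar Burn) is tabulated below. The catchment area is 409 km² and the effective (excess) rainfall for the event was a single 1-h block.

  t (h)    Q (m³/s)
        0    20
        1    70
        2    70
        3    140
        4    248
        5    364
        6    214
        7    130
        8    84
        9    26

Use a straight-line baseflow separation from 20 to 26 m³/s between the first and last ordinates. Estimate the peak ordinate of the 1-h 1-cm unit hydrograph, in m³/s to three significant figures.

U_p ≈ 341 m³/s

Direct runoff: 0.00, 49.33, 48.67, 118.00, 225.33, 340.67, 190.00, 105.33, 58.67, 0.00 m³/s; ΣQ_DR = 1136 m³/s, peak = 340.67 m³/s.
Runoff depth d = ΣQ_DR·Δt / A = 1136 × 3600 / (409 km²) = 9.999 mm.
The 1-cm UH is the DRH scaled by (10 mm)/d, so U_p = 340.67 × 10/9.999 = 341 m³/s.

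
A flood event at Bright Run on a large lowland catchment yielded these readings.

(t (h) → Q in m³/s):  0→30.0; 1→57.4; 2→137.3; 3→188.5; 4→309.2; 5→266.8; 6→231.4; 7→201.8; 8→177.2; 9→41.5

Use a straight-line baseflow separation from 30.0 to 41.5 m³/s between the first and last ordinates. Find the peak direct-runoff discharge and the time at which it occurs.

Q_p = 274.09 m³/s at t = 4 h

Subtracting baseflow gives direct-runoff ordinates: 0.00, 26.12, 104.74, 154.67, 274.09, 230.41, 193.73, 162.86, 136.98, 0.00 m³/s.
The maximum is 274.09 m³/s, occurring at the reading for t = 4 h.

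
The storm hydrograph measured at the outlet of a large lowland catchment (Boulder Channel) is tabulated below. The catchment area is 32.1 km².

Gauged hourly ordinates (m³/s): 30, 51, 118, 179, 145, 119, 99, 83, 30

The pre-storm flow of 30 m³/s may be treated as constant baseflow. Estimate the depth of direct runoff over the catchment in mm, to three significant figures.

Direct runoff: 0.0, 21.0, 88.0, 149.0, 115.0, 89.0, 69.0, 53.0, 0.0 m³/s; ΣQ_DR = 584.0 m³/s.
V = ΣQ_DR · Δt = 584.0 × 3600 s = 2.102 × 10^6 m³.
Over A = 32.1 km², depth = V / A = 65.5 mm.

d ≈ 65.5 mm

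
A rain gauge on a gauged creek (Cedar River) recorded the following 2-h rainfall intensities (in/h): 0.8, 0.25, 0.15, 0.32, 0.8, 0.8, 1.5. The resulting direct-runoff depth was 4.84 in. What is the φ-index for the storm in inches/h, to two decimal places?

φ ≈ 0.37 in/h

Only the 4 blocks with intensity above φ contribute runoff: 0.8, 0.8, 0.8, 1.5 in/h.
Σ(I−φ)·Δt = d  ⇒  (0.8+0.8+0.8+1.5 − 4φ)·2 = 4.84
φ = (3.900 − 4.84/2) / 4 = 0.37 in/h.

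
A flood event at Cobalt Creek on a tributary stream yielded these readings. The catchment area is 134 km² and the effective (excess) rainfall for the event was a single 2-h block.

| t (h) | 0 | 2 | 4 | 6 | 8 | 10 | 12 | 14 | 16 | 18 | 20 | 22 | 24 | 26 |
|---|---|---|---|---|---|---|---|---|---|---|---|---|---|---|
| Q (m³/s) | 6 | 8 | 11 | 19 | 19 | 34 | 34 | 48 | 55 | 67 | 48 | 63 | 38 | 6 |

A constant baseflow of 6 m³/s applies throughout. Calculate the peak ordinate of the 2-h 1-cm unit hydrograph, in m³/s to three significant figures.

U_p ≈ 30.5 m³/s

Direct runoff: 0.0, 2.0, 5.0, 13.0, 13.0, 28.0, 28.0, 42.0, 49.0, 61.0, 42.0, 57.0, 32.0, 0.0 m³/s; ΣQ_DR = 372.0 m³/s, peak = 61.0 m³/s.
Runoff depth d = ΣQ_DR·Δt / A = 372.0 × 7200 / (134 km²) = 19.99 mm.
The 1-cm UH is the DRH scaled by (10 mm)/d, so U_p = 61.0 × 10/19.99 = 30.5 m³/s.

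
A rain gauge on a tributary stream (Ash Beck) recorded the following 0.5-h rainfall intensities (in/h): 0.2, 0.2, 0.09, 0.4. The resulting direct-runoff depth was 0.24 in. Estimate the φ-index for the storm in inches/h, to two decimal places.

Only the 3 blocks with intensity above φ contribute runoff: 0.2, 0.2, 0.4 in/h.
Σ(I−φ)·Δt = d  ⇒  (0.2+0.2+0.4 − 3φ)·0.5 = 0.24
φ = (0.8000 − 0.24/0.5) / 3 = 0.11 in/h.

φ ≈ 0.11 in/h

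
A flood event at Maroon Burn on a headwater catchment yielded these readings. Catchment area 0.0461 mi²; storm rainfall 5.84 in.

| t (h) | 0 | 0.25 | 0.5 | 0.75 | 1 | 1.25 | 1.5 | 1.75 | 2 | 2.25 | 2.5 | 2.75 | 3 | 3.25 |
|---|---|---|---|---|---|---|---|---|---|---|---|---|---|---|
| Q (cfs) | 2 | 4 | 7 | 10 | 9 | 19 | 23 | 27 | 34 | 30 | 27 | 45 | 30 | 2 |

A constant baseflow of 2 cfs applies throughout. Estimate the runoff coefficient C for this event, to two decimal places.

C ≈ 0.35

ΣQ_DR = 241.0 cfs; V = ΣQ_DR·Δt = 2.169 × 10^5 ft³.
Runoff depth d = V / A = 2.025 in.
C = d / P = 2.025 / 5.84 = 0.35.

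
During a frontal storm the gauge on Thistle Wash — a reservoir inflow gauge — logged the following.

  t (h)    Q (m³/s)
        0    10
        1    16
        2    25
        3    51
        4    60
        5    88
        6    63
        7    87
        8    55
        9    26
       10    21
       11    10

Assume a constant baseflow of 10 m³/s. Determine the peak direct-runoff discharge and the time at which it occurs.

Subtracting baseflow gives direct-runoff ordinates: 0.0, 6.0, 15.0, 41.0, 50.0, 78.0, 53.0, 77.0, 45.0, 16.0, 11.0, 0.0 m³/s.
The maximum is 78.0 m³/s, occurring at the reading for t = 5 h.

Q_p = 78.0 m³/s at t = 5 h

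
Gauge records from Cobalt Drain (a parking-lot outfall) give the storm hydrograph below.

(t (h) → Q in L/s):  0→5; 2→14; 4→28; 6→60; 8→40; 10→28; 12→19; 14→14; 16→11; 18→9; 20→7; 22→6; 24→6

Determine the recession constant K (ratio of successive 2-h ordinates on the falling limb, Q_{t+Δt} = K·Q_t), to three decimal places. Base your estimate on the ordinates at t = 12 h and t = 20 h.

K ≈ 0.779

Using the recession-limb readings at t = 12 h and t = 20 h: Q falls from 19 to 7 L/s over 4 intervals.
K = (Q₂/Q₁)^(1/4) = (7/19)^(1/4) = 0.779.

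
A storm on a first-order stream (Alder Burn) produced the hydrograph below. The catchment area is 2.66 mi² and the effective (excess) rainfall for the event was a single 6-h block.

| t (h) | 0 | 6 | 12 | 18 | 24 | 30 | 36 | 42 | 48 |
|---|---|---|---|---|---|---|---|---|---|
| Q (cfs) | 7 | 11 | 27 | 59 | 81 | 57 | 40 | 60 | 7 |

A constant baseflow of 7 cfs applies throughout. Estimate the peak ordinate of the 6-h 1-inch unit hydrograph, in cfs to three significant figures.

Direct runoff: 0.0, 4.0, 20.0, 52.0, 74.0, 50.0, 33.0, 53.0, 0.0 cfs; ΣQ_DR = 286.0 cfs, peak = 74.0 cfs.
Runoff depth d = ΣQ_DR·Δt / A = 286.0 × 21600 / (2.66 mi²) = 0.9997 in.
The 1-inch UH is the DRH scaled by (1 in)/d, so U_p = 74.0 × 1/0.9997 = 74.0 cfs.

U_p ≈ 74.0 cfs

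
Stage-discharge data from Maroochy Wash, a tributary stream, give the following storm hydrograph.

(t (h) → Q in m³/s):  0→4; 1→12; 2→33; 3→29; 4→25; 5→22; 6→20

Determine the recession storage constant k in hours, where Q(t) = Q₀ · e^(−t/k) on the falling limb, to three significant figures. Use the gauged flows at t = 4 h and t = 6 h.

On the falling limb, Q drops from 25 to 20 m³/s between t = 4 h and t = 6 h (Δt = 2 h).
k = −Δt / ln(Q₂/Q₁) = −2 / ln(20/25) = 8.96 h.

k ≈ 8.96 h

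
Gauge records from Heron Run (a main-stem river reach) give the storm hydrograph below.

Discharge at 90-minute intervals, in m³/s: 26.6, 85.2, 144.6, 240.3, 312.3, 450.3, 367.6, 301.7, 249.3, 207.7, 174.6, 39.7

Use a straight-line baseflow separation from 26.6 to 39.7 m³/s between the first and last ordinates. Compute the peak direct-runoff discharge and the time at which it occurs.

Subtracting baseflow gives direct-runoff ordinates: 0.00, 57.41, 115.62, 210.13, 280.94, 417.75, 333.85, 266.76, 213.17, 170.38, 136.09, 0.00 m³/s.
The maximum is 417.75 m³/s, occurring at the reading for t = 7.5 h.

Q_p = 417.75 m³/s at t = 7.5 h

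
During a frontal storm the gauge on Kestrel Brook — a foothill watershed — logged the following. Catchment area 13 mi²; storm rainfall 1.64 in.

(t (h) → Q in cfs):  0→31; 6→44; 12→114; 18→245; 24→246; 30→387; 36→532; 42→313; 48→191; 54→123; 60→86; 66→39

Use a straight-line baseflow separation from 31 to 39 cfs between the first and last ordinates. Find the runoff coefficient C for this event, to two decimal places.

ΣQ_DR = 1931 cfs; V = ΣQ_DR·Δt = 4.171 × 10^7 ft³.
Runoff depth d = V / A = 1.381 in.
C = d / P = 1.381 / 1.64 = 0.84.

C ≈ 0.84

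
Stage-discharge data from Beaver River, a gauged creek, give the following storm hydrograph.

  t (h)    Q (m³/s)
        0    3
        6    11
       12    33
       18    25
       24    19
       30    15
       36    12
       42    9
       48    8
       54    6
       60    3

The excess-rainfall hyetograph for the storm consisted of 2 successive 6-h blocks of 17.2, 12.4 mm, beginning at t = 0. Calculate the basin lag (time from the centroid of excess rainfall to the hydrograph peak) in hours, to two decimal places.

Centroid of excess rainfall: t_c = Σ P_i·t̄_i / ΣP_i = 5.5135 h (block centres at 3, 9 h).
Hydrograph peak occurs at t = 12 h, so basin lag t_L = 12 − 5.5135 = 6.49 h.

t_L ≈ 6.49 h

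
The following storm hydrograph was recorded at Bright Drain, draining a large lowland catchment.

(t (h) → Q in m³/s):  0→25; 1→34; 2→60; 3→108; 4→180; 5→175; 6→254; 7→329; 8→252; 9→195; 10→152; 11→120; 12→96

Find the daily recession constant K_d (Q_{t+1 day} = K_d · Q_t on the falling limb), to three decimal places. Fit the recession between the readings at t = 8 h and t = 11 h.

K_d ≈ 0.003

Between t = 8 h and t = 11 h the flow falls from 252 to 120 m³/s over 3×1 h = 3 h.
Per-interval ratio K = (120/252)^(1/3) = 0.7809; K_d = K^(24/1) = 0.003.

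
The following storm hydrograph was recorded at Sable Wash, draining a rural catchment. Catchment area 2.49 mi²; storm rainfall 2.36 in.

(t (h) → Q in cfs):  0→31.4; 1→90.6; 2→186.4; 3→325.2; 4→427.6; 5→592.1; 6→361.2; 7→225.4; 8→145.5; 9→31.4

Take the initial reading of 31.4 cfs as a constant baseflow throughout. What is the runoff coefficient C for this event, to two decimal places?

C ≈ 0.55

ΣQ_DR = 2103 cfs; V = ΣQ_DR·Δt = 7.570 × 10^6 ft³.
Runoff depth d = V / A = 1.309 in.
C = d / P = 1.309 / 2.36 = 0.55.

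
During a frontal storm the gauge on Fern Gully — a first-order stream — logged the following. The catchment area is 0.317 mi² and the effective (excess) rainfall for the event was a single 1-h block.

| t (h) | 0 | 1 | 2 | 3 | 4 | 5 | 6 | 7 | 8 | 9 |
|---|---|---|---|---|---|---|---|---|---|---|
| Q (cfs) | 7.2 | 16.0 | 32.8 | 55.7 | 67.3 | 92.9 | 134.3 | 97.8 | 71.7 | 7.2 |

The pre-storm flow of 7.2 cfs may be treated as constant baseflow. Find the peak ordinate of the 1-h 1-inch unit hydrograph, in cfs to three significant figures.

Direct runoff: 0.0, 8.8, 25.6, 48.5, 60.1, 85.7, 127.1, 90.6, 64.5, 0.0 cfs; ΣQ_DR = 510.9 cfs, peak = 127.1 cfs.
Runoff depth d = ΣQ_DR·Δt / A = 510.9 × 3600 / (0.317 mi²) = 2.497 in.
The 1-inch UH is the DRH scaled by (1 in)/d, so U_p = 127.1 × 1/2.497 = 50.9 cfs.

U_p ≈ 50.9 cfs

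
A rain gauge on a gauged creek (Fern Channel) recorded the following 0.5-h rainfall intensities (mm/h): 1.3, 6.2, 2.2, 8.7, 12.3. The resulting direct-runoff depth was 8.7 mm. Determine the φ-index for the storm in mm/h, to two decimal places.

φ ≈ 3.27 mm/h

Only the 3 blocks with intensity above φ contribute runoff: 6.2, 8.7, 12.3 mm/h.
Σ(I−φ)·Δt = d  ⇒  (6.2+8.7+12.3 − 3φ)·0.5 = 8.7
φ = (27.20 − 8.7/0.5) / 3 = 3.27 mm/h.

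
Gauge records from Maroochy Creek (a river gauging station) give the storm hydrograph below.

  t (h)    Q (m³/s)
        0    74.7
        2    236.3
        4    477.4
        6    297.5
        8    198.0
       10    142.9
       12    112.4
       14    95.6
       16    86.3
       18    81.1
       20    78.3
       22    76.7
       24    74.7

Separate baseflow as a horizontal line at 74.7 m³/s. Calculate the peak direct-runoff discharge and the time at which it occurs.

Q_p = 402.7 m³/s at t = 4 h

Subtracting baseflow gives direct-runoff ordinates: 0.0, 161.6, 402.7, 222.8, 123.3, 68.2, 37.7, 20.9, 11.6, 6.4, 3.6, 2.0, 0.0 m³/s.
The maximum is 402.7 m³/s, occurring at the reading for t = 4 h.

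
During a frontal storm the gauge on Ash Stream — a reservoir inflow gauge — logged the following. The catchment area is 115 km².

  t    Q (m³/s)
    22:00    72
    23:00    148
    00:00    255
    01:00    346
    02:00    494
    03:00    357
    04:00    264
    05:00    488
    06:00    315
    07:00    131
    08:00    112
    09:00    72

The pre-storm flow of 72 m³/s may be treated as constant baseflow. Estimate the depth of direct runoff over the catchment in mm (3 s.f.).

d ≈ 68.6 mm

Direct runoff: 0.0, 76.0, 183.0, 274.0, 422.0, 285.0, 192.0, 416.0, 243.0, 59.0, 40.0, 0.0 m³/s; ΣQ_DR = 2190 m³/s.
V = ΣQ_DR · Δt = 2190 × 3600 s = 7.884 × 10^6 m³.
Over A = 115 km², depth = V / A = 68.6 mm.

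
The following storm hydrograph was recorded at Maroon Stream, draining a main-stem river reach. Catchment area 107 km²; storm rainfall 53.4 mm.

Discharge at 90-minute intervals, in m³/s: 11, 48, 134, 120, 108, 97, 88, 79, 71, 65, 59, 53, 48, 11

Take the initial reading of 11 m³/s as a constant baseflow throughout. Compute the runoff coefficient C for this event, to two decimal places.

ΣQ_DR = 838.0 m³/s; V = ΣQ_DR·Δt = 4.525 × 10^6 m³.
Runoff depth d = V / A = 42.29 mm.
C = d / P = 42.29 / 53.4 = 0.79.

C ≈ 0.79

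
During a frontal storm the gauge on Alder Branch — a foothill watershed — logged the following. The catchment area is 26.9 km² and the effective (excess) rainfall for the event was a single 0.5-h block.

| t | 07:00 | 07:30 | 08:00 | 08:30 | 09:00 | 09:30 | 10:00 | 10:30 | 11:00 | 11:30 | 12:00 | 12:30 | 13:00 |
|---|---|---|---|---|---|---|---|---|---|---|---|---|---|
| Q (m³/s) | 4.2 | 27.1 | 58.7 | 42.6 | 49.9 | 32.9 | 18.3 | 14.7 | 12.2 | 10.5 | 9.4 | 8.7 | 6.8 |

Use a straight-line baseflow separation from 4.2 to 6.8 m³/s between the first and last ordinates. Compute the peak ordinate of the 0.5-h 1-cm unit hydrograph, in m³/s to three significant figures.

Direct runoff: 0.00, 22.68, 54.07, 37.75, 44.83, 27.62, 12.80, 8.98, 6.27, 4.35, 3.03, 2.12, 0.00 m³/s; ΣQ_DR = 224.5 m³/s, peak = 54.07 m³/s.
Runoff depth d = ΣQ_DR·Δt / A = 224.5 × 1800 / (26.9 km²) = 15.02 mm.
The 1-cm UH is the DRH scaled by (10 mm)/d, so U_p = 54.07 × 10/15.02 = 36.0 m³/s.

U_p ≈ 36.0 m³/s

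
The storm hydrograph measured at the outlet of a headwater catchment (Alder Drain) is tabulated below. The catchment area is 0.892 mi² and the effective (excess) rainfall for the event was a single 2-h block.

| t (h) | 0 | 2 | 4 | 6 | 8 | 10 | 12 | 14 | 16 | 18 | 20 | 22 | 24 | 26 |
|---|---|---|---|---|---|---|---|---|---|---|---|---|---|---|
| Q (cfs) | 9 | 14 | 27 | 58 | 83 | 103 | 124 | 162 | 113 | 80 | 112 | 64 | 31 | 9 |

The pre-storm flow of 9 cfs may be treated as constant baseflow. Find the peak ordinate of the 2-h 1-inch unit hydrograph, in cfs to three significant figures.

U_p ≈ 51.0 cfs

Direct runoff: 0.0, 5.0, 18.0, 49.0, 74.0, 94.0, 115.0, 153.0, 104.0, 71.0, 103.0, 55.0, 22.0, 0.0 cfs; ΣQ_DR = 863.0 cfs, peak = 153.0 cfs.
Runoff depth d = ΣQ_DR·Δt / A = 863.0 × 7200 / (0.892 mi²) = 2.998 in.
The 1-inch UH is the DRH scaled by (1 in)/d, so U_p = 153.0 × 1/2.998 = 51.0 cfs.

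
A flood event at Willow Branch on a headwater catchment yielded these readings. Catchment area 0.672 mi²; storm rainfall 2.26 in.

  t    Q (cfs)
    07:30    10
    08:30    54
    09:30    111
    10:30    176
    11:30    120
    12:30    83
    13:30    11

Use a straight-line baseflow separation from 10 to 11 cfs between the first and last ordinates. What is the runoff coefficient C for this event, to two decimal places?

ΣQ_DR = 491.5 cfs; V = ΣQ_DR·Δt = 1.769 × 10^6 ft³.
Runoff depth d = V / A = 1.133 in.
C = d / P = 1.133 / 2.26 = 0.50.

C ≈ 0.50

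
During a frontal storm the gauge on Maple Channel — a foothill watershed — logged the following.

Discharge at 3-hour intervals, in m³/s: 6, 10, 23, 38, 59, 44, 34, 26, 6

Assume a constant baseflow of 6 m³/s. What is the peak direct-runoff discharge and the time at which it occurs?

Q_p = 53.0 m³/s at t = 12 h

Subtracting baseflow gives direct-runoff ordinates: 0.0, 4.0, 17.0, 32.0, 53.0, 38.0, 28.0, 20.0, 0.0 m³/s.
The maximum is 53.0 m³/s, occurring at the reading for t = 12 h.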